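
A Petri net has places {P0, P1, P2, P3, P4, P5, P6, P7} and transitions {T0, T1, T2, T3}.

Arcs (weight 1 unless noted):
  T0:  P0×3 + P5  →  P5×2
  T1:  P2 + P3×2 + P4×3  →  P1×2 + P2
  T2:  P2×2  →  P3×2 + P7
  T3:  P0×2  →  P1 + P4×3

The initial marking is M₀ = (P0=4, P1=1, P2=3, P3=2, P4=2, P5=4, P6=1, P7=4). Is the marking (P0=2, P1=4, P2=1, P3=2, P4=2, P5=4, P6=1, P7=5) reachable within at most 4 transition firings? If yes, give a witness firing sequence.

YES — reachable via ⟨T2, T3, T1⟩ (3 firings)

step 1: fire T2:  (P0=4, P1=1, P2=3, P3=2, P4=2, P5=4, P6=1, P7=4) → (P0=4, P1=1, P2=1, P3=4, P4=2, P5=4, P6=1, P7=5)
step 2: fire T3:  (P0=4, P1=1, P2=1, P3=4, P4=2, P5=4, P6=1, P7=5) → (P0=2, P1=2, P2=1, P3=4, P4=5, P5=4, P6=1, P7=5)
step 3: fire T1:  (P0=2, P1=2, P2=1, P3=4, P4=5, P5=4, P6=1, P7=5) → (P0=2, P1=4, P2=1, P3=2, P4=2, P5=4, P6=1, P7=5)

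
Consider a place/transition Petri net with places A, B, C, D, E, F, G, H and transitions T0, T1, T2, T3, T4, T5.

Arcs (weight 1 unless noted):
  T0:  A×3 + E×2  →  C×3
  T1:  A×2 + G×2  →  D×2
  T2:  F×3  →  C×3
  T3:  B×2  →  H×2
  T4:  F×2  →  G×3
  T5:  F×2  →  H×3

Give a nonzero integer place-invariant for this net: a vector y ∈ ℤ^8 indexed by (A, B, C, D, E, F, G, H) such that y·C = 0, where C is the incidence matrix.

Incidence matrix C (rows=places, cols=transitions):
       T0   T1   T2   T3   T4   T5
    A  -3   -2    0    0    0    0
    B   0    0    0   -2    0    0
    C   3    0    3    0    0    0
    D   0    2    0    0    0    0
    E  -2    0    0    0    0    0
    F   0    0   -3    0   -2   -2
    G   0   -2    0    0    3    0
    H   0    0    0    2    0    3

Candidate y = [2, 0, 0, 2, -3, 0, 0, 0]; check y·C column-wise:
  col T0: 2·-3 + 0·3 + 2·0 + -3·-2 = 0
  col T1: 2·-2 + 2·2 + -3·0 + 0·-2 = 0
  col T2: 2·0 + 0·3 + 2·0 + -3·0 + 0·-3 = 0
  col T3: 2·0 + 0·-2 + 2·0 + -3·0 + 0·2 = 0
  col T4: 2·0 + 2·0 + -3·0 + 0·-2 + 0·3 = 0
  col T5: 2·0 + 2·0 + -3·0 + 0·-2 + 0·3 = 0

y = (A:2, B:0, C:0, D:2, E:-3, F:0, G:0, H:0)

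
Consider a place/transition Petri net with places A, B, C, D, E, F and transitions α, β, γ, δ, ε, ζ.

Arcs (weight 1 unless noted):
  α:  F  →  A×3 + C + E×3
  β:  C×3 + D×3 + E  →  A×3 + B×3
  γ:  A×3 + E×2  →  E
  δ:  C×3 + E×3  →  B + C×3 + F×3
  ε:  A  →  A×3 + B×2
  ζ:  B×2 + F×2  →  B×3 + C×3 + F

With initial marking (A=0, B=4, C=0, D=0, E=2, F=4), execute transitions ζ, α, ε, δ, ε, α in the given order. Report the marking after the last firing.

(A=10, B=10, C=5, D=0, E=5, F=4)

step 1: fire ζ:  (A=0, B=4, C=0, D=0, E=2, F=4) → (A=0, B=5, C=3, D=0, E=2, F=3)
step 2: fire α:  (A=0, B=5, C=3, D=0, E=2, F=3) → (A=3, B=5, C=4, D=0, E=5, F=2)
step 3: fire ε:  (A=3, B=5, C=4, D=0, E=5, F=2) → (A=5, B=7, C=4, D=0, E=5, F=2)
step 4: fire δ:  (A=5, B=7, C=4, D=0, E=5, F=2) → (A=5, B=8, C=4, D=0, E=2, F=5)
step 5: fire ε:  (A=5, B=8, C=4, D=0, E=2, F=5) → (A=7, B=10, C=4, D=0, E=2, F=5)
step 6: fire α:  (A=7, B=10, C=4, D=0, E=2, F=5) → (A=10, B=10, C=5, D=0, E=5, F=4)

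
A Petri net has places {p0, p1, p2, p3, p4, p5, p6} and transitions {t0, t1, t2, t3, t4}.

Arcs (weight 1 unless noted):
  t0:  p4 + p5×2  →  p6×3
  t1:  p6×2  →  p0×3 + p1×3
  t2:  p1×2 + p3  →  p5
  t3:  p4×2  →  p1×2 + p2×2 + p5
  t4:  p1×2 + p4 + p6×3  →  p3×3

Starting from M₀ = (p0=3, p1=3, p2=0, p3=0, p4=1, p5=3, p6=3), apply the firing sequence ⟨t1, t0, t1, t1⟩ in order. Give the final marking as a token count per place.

(p0=12, p1=12, p2=0, p3=0, p4=0, p5=1, p6=0)

step 1: fire t1:  (p0=3, p1=3, p2=0, p3=0, p4=1, p5=3, p6=3) → (p0=6, p1=6, p2=0, p3=0, p4=1, p5=3, p6=1)
step 2: fire t0:  (p0=6, p1=6, p2=0, p3=0, p4=1, p5=3, p6=1) → (p0=6, p1=6, p2=0, p3=0, p4=0, p5=1, p6=4)
step 3: fire t1:  (p0=6, p1=6, p2=0, p3=0, p4=0, p5=1, p6=4) → (p0=9, p1=9, p2=0, p3=0, p4=0, p5=1, p6=2)
step 4: fire t1:  (p0=9, p1=9, p2=0, p3=0, p4=0, p5=1, p6=2) → (p0=12, p1=12, p2=0, p3=0, p4=0, p5=1, p6=0)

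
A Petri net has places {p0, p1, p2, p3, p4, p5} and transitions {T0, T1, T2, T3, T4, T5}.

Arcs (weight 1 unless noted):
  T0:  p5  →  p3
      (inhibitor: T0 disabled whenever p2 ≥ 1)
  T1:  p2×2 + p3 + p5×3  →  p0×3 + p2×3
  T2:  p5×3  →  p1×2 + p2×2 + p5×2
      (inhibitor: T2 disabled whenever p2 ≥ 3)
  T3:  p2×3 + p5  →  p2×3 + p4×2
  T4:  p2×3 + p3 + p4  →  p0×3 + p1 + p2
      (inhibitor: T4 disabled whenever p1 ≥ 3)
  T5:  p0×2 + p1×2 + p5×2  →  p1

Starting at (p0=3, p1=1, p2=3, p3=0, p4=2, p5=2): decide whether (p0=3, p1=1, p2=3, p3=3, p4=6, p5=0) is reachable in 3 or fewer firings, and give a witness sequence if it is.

NO — not reachable within 3 firings

depth 0: 1 marking
depth 1: 2 markings reached so far
depth 2: 3 markings reached so far
depth 3: 3 markings reached so far
(frontier empty at depth 3; search complete)
target is not among the 3 markings reachable within 3 steps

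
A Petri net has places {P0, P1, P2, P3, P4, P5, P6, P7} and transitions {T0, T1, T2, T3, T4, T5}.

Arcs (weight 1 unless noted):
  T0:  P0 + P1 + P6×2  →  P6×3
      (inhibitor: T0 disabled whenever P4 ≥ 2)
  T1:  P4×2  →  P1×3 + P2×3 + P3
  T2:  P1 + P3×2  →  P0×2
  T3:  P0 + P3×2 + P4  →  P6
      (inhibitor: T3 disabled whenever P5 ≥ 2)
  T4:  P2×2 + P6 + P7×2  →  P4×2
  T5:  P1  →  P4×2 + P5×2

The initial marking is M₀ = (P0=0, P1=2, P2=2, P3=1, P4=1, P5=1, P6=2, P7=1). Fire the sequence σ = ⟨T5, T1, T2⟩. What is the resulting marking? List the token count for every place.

step 1: fire T5:  (P0=0, P1=2, P2=2, P3=1, P4=1, P5=1, P6=2, P7=1) → (P0=0, P1=1, P2=2, P3=1, P4=3, P5=3, P6=2, P7=1)
step 2: fire T1:  (P0=0, P1=1, P2=2, P3=1, P4=3, P5=3, P6=2, P7=1) → (P0=0, P1=4, P2=5, P3=2, P4=1, P5=3, P6=2, P7=1)
step 3: fire T2:  (P0=0, P1=4, P2=5, P3=2, P4=1, P5=3, P6=2, P7=1) → (P0=2, P1=3, P2=5, P3=0, P4=1, P5=3, P6=2, P7=1)

(P0=2, P1=3, P2=5, P3=0, P4=1, P5=3, P6=2, P7=1)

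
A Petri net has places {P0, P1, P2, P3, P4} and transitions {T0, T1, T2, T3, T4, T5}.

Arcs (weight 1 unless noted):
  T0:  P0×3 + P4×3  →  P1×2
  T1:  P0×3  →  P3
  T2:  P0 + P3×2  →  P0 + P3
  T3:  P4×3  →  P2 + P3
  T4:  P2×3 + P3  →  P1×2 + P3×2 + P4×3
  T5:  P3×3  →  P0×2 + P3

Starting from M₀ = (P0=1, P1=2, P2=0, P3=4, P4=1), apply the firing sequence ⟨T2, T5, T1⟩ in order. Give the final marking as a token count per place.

(P0=0, P1=2, P2=0, P3=2, P4=1)

step 1: fire T2:  (P0=1, P1=2, P2=0, P3=4, P4=1) → (P0=1, P1=2, P2=0, P3=3, P4=1)
step 2: fire T5:  (P0=1, P1=2, P2=0, P3=3, P4=1) → (P0=3, P1=2, P2=0, P3=1, P4=1)
step 3: fire T1:  (P0=3, P1=2, P2=0, P3=1, P4=1) → (P0=0, P1=2, P2=0, P3=2, P4=1)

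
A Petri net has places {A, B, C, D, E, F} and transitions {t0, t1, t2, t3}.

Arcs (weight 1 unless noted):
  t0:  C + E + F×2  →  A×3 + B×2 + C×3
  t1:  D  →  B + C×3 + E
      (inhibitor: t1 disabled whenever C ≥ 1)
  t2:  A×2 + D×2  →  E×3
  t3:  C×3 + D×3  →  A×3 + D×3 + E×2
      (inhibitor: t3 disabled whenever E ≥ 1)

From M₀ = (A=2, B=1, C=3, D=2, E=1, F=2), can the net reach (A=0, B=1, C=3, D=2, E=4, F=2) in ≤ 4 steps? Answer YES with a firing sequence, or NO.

depth 0: 1 marking
depth 1: 3 markings reached so far
depth 2: 4 markings reached so far
depth 3: 4 markings reached so far
(frontier empty at depth 3; search complete)
target is not among the 4 markings reachable within 4 steps

NO — not reachable within 4 firings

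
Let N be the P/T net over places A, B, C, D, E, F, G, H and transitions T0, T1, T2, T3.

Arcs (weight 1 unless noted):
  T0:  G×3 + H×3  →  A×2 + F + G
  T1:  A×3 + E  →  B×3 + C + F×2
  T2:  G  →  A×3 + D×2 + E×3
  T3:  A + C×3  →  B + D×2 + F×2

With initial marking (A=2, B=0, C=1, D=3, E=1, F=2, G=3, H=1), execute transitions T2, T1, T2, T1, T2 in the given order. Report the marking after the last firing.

step 1: fire T2:  (A=2, B=0, C=1, D=3, E=1, F=2, G=3, H=1) → (A=5, B=0, C=1, D=5, E=4, F=2, G=2, H=1)
step 2: fire T1:  (A=5, B=0, C=1, D=5, E=4, F=2, G=2, H=1) → (A=2, B=3, C=2, D=5, E=3, F=4, G=2, H=1)
step 3: fire T2:  (A=2, B=3, C=2, D=5, E=3, F=4, G=2, H=1) → (A=5, B=3, C=2, D=7, E=6, F=4, G=1, H=1)
step 4: fire T1:  (A=5, B=3, C=2, D=7, E=6, F=4, G=1, H=1) → (A=2, B=6, C=3, D=7, E=5, F=6, G=1, H=1)
step 5: fire T2:  (A=2, B=6, C=3, D=7, E=5, F=6, G=1, H=1) → (A=5, B=6, C=3, D=9, E=8, F=6, G=0, H=1)

(A=5, B=6, C=3, D=9, E=8, F=6, G=0, H=1)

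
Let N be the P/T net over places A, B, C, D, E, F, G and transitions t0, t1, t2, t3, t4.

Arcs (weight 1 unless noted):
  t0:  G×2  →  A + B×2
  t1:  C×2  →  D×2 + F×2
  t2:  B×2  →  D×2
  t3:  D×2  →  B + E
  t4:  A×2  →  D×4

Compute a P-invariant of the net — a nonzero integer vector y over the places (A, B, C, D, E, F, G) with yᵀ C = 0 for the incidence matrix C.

Incidence matrix C (rows=places, cols=transitions):
       t0   t1   t2   t3   t4
    A   1    0    0    0   -2
    B   2    0   -2    1    0
    C   0   -2    0    0    0
    D   0    2    2   -2    4
    E   0    0    0    1    0
    F   0    2    0    0    0
    G  -2    0    0    0    0

Candidate y = [0, 0, 1, 0, 0, 1, 0]; check y·C column-wise:
  col t0: 0·1 + 0·2 + 1·0 + 1·0 + 0·-2 = 0
  col t1: 1·-2 + 0·2 + 1·2 = 0
  col t2: 0·-2 + 1·0 + 0·2 + 1·0 = 0
  col t3: 0·1 + 1·0 + 0·-2 + 0·1 + 1·0 = 0
  col t4: 0·-2 + 1·0 + 0·4 + 1·0 = 0

y = (A:0, B:0, C:1, D:0, E:0, F:1, G:0)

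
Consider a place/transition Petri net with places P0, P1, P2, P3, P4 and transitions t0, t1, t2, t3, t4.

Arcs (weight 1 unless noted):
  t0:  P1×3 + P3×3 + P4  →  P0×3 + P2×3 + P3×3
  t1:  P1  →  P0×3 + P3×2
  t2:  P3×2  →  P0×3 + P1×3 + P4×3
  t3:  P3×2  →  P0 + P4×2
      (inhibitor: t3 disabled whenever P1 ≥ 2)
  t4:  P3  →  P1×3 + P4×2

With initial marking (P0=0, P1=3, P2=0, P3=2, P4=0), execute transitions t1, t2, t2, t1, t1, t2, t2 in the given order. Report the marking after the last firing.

step 1: fire t1:  (P0=0, P1=3, P2=0, P3=2, P4=0) → (P0=3, P1=2, P2=0, P3=4, P4=0)
step 2: fire t2:  (P0=3, P1=2, P2=0, P3=4, P4=0) → (P0=6, P1=5, P2=0, P3=2, P4=3)
step 3: fire t2:  (P0=6, P1=5, P2=0, P3=2, P4=3) → (P0=9, P1=8, P2=0, P3=0, P4=6)
step 4: fire t1:  (P0=9, P1=8, P2=0, P3=0, P4=6) → (P0=12, P1=7, P2=0, P3=2, P4=6)
step 5: fire t1:  (P0=12, P1=7, P2=0, P3=2, P4=6) → (P0=15, P1=6, P2=0, P3=4, P4=6)
step 6: fire t2:  (P0=15, P1=6, P2=0, P3=4, P4=6) → (P0=18, P1=9, P2=0, P3=2, P4=9)
step 7: fire t2:  (P0=18, P1=9, P2=0, P3=2, P4=9) → (P0=21, P1=12, P2=0, P3=0, P4=12)

(P0=21, P1=12, P2=0, P3=0, P4=12)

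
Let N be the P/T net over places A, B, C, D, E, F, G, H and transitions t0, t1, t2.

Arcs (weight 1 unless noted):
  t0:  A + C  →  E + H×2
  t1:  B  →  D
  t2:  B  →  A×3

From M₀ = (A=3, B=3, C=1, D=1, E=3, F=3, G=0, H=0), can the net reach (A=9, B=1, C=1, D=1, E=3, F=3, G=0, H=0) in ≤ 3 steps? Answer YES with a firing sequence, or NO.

YES — reachable via ⟨t2, t2⟩ (2 firings)

step 1: fire t2:  (A=3, B=3, C=1, D=1, E=3, F=3, G=0, H=0) → (A=6, B=2, C=1, D=1, E=3, F=3, G=0, H=0)
step 2: fire t2:  (A=6, B=2, C=1, D=1, E=3, F=3, G=0, H=0) → (A=9, B=1, C=1, D=1, E=3, F=3, G=0, H=0)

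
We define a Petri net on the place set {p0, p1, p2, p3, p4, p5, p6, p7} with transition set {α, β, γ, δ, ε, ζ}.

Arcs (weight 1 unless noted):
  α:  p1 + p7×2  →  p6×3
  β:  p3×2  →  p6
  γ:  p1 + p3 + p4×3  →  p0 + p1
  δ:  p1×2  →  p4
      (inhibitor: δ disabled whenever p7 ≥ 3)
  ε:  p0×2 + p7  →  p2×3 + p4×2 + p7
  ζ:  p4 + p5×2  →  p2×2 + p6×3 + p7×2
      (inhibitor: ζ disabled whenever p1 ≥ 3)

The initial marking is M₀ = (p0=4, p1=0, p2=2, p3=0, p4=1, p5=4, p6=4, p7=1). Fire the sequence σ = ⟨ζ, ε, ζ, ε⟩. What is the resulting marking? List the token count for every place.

step 1: fire ζ:  (p0=4, p1=0, p2=2, p3=0, p4=1, p5=4, p6=4, p7=1) → (p0=4, p1=0, p2=4, p3=0, p4=0, p5=2, p6=7, p7=3)
step 2: fire ε:  (p0=4, p1=0, p2=4, p3=0, p4=0, p5=2, p6=7, p7=3) → (p0=2, p1=0, p2=7, p3=0, p4=2, p5=2, p6=7, p7=3)
step 3: fire ζ:  (p0=2, p1=0, p2=7, p3=0, p4=2, p5=2, p6=7, p7=3) → (p0=2, p1=0, p2=9, p3=0, p4=1, p5=0, p6=10, p7=5)
step 4: fire ε:  (p0=2, p1=0, p2=9, p3=0, p4=1, p5=0, p6=10, p7=5) → (p0=0, p1=0, p2=12, p3=0, p4=3, p5=0, p6=10, p7=5)

(p0=0, p1=0, p2=12, p3=0, p4=3, p5=0, p6=10, p7=5)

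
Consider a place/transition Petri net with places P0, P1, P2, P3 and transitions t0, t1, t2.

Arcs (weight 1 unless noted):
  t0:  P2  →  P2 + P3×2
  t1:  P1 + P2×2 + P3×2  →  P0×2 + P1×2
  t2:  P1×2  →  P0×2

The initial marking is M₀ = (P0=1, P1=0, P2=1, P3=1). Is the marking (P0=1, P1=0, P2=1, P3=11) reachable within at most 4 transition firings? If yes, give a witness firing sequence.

depth 0: 1 marking
depth 1: 2 markings reached so far
depth 2: 3 markings reached so far
depth 3: 4 markings reached so far
depth 4: 5 markings reached so far
target is not among the 5 markings reachable within 4 steps

NO — not reachable within 4 firings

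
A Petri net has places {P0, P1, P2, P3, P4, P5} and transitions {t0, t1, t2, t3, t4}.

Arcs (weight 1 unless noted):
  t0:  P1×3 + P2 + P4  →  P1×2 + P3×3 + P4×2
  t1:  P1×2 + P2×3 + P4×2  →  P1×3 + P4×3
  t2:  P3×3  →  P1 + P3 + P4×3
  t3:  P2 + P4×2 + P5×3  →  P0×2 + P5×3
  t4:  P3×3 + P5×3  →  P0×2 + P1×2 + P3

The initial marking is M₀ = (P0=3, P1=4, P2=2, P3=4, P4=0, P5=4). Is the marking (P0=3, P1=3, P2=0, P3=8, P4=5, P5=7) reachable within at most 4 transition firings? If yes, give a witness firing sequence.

depth 0: 1 marking
depth 1: 3 markings reached so far
depth 2: 5 markings reached so far
depth 3: 9 markings reached so far
depth 4: 15 markings reached so far
target is not among the 15 markings reachable within 4 steps

NO — not reachable within 4 firings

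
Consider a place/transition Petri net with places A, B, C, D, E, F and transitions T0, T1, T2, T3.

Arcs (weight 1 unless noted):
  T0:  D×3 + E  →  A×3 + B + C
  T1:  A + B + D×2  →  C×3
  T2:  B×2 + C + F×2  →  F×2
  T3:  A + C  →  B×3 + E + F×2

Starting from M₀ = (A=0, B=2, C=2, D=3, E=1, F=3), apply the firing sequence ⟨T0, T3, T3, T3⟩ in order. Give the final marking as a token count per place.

(A=0, B=12, C=0, D=0, E=3, F=9)

step 1: fire T0:  (A=0, B=2, C=2, D=3, E=1, F=3) → (A=3, B=3, C=3, D=0, E=0, F=3)
step 2: fire T3:  (A=3, B=3, C=3, D=0, E=0, F=3) → (A=2, B=6, C=2, D=0, E=1, F=5)
step 3: fire T3:  (A=2, B=6, C=2, D=0, E=1, F=5) → (A=1, B=9, C=1, D=0, E=2, F=7)
step 4: fire T3:  (A=1, B=9, C=1, D=0, E=2, F=7) → (A=0, B=12, C=0, D=0, E=3, F=9)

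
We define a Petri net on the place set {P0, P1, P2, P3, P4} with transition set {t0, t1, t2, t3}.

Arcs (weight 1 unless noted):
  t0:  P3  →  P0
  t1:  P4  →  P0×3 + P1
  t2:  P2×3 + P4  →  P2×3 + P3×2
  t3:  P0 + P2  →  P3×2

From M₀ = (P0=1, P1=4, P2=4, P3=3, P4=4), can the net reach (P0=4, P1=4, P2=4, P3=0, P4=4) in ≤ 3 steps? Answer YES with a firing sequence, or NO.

YES — reachable via ⟨t0, t0, t0⟩ (3 firings)

step 1: fire t0:  (P0=1, P1=4, P2=4, P3=3, P4=4) → (P0=2, P1=4, P2=4, P3=2, P4=4)
step 2: fire t0:  (P0=2, P1=4, P2=4, P3=2, P4=4) → (P0=3, P1=4, P2=4, P3=1, P4=4)
step 3: fire t0:  (P0=3, P1=4, P2=4, P3=1, P4=4) → (P0=4, P1=4, P2=4, P3=0, P4=4)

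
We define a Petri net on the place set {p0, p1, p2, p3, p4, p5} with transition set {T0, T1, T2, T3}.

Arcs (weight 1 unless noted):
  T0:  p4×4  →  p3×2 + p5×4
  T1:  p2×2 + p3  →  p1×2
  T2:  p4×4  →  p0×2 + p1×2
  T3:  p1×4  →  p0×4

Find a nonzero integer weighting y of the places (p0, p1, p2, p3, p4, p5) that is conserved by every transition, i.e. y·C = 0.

Incidence matrix C (rows=places, cols=transitions):
       T0   T1   T2   T3
   p0   0    0    2    4
   p1   0    2    2   -4
   p2   0   -2    0    0
   p3   2   -1    0    0
   p4  -4    0   -4    0
   p5   4    0    0    0

Candidate y = [1, 1, 0, 2, 1, 0]; check y·C column-wise:
  col T0: 1·0 + 1·0 + 2·2 + 1·-4 + 0·4 = 0
  col T1: 1·0 + 1·2 + 0·-2 + 2·-1 + 1·0 = 0
  col T2: 1·2 + 1·2 + 2·0 + 1·-4 = 0
  col T3: 1·4 + 1·-4 + 2·0 + 1·0 = 0

y = (p0:1, p1:1, p2:0, p3:2, p4:1, p5:0)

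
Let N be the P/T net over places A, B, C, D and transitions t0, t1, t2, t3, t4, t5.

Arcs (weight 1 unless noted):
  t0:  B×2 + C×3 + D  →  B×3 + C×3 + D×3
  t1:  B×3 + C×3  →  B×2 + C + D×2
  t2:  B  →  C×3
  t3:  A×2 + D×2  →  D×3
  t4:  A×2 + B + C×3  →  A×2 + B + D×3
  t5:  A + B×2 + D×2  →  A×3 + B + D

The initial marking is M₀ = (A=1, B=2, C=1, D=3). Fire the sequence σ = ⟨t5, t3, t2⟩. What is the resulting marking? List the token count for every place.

(A=1, B=0, C=4, D=3)

step 1: fire t5:  (A=1, B=2, C=1, D=3) → (A=3, B=1, C=1, D=2)
step 2: fire t3:  (A=3, B=1, C=1, D=2) → (A=1, B=1, C=1, D=3)
step 3: fire t2:  (A=1, B=1, C=1, D=3) → (A=1, B=0, C=4, D=3)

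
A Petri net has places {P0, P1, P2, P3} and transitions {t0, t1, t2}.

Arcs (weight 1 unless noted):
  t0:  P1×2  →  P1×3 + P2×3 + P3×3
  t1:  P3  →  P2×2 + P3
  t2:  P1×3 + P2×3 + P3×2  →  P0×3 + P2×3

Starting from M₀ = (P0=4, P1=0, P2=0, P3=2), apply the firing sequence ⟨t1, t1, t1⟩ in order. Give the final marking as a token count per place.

(P0=4, P1=0, P2=6, P3=2)

step 1: fire t1:  (P0=4, P1=0, P2=0, P3=2) → (P0=4, P1=0, P2=2, P3=2)
step 2: fire t1:  (P0=4, P1=0, P2=2, P3=2) → (P0=4, P1=0, P2=4, P3=2)
step 3: fire t1:  (P0=4, P1=0, P2=4, P3=2) → (P0=4, P1=0, P2=6, P3=2)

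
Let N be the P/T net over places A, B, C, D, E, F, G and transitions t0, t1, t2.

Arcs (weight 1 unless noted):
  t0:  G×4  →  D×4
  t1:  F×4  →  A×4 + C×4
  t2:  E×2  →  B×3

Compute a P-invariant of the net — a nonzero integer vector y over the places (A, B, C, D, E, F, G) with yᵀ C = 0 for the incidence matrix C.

y = (A:1, B:0, C:-1, D:0, E:0, F:0, G:0)

Incidence matrix C (rows=places, cols=transitions):
       t0   t1   t2
    A   0    4    0
    B   0    0    3
    C   0    4    0
    D   4    0    0
    E   0    0   -2
    F   0   -4    0
    G  -4    0    0

Candidate y = [1, 0, -1, 0, 0, 0, 0]; check y·C column-wise:
  col t0: 1·0 + -1·0 + 0·4 + 0·-4 = 0
  col t1: 1·4 + -1·4 + 0·-4 = 0
  col t2: 1·0 + 0·3 + -1·0 + 0·-2 = 0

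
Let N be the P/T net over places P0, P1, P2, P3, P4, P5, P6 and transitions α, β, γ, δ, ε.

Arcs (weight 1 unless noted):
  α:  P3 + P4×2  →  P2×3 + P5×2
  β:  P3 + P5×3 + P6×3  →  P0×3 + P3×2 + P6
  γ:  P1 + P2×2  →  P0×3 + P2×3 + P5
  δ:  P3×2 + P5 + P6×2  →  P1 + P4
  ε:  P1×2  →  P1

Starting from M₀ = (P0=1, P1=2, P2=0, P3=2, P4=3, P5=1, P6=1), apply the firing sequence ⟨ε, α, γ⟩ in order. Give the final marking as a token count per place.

step 1: fire ε:  (P0=1, P1=2, P2=0, P3=2, P4=3, P5=1, P6=1) → (P0=1, P1=1, P2=0, P3=2, P4=3, P5=1, P6=1)
step 2: fire α:  (P0=1, P1=1, P2=0, P3=2, P4=3, P5=1, P6=1) → (P0=1, P1=1, P2=3, P3=1, P4=1, P5=3, P6=1)
step 3: fire γ:  (P0=1, P1=1, P2=3, P3=1, P4=1, P5=3, P6=1) → (P0=4, P1=0, P2=4, P3=1, P4=1, P5=4, P6=1)

(P0=4, P1=0, P2=4, P3=1, P4=1, P5=4, P6=1)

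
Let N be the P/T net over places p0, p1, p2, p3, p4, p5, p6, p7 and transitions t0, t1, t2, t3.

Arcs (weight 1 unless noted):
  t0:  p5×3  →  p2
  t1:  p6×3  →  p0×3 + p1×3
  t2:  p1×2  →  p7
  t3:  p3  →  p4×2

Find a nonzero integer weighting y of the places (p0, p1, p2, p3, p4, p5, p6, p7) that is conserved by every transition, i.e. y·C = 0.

Incidence matrix C (rows=places, cols=transitions):
       t0   t1   t2   t3
   p0   0    3    0    0
   p1   0    3   -2    0
   p2   1    0    0    0
   p3   0    0    0   -1
   p4   0    0    0    2
   p5  -3    0    0    0
   p6   0   -3    0    0
   p7   0    0    1    0

Candidate y = [0, 0, 0, 2, 1, 0, 0, 0]; check y·C column-wise:
  col t0: 0·1 + 2·0 + 1·0 + 0·-3 = 0
  col t1: 0·3 + 0·3 + 2·0 + 1·0 + 0·-3 = 0
  col t2: 0·-2 + 2·0 + 1·0 + 0·1 = 0
  col t3: 2·-1 + 1·2 = 0

y = (p0:0, p1:0, p2:0, p3:2, p4:1, p5:0, p6:0, p7:0)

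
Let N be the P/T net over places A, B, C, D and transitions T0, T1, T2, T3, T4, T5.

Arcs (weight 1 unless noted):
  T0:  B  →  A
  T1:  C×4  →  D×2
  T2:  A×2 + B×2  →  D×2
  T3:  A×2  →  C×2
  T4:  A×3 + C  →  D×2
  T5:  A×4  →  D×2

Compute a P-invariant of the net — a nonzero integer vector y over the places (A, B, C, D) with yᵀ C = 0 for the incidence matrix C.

y = (A:1, B:1, C:1, D:2)

Incidence matrix C (rows=places, cols=transitions):
       T0   T1   T2   T3   T4   T5
    A   1    0   -2   -2   -3   -4
    B  -1    0   -2    0    0    0
    C   0   -4    0    2   -1    0
    D   0    2    2    0    2    2

Candidate y = [1, 1, 1, 2]; check y·C column-wise:
  col T0: 1·1 + 1·-1 + 1·0 + 2·0 = 0
  col T1: 1·0 + 1·0 + 1·-4 + 2·2 = 0
  col T2: 1·-2 + 1·-2 + 1·0 + 2·2 = 0
  col T3: 1·-2 + 1·0 + 1·2 + 2·0 = 0
  col T4: 1·-3 + 1·0 + 1·-1 + 2·2 = 0
  col T5: 1·-4 + 1·0 + 1·0 + 2·2 = 0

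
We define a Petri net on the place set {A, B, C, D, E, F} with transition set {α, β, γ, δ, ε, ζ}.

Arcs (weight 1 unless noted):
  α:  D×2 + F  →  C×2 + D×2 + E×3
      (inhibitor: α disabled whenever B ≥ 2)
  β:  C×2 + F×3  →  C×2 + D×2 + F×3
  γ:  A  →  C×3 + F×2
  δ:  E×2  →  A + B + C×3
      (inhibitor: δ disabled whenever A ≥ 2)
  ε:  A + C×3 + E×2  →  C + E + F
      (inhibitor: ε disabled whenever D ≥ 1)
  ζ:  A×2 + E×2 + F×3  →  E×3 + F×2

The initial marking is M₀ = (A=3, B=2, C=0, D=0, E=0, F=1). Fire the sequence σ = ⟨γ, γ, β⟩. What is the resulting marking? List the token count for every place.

(A=1, B=2, C=6, D=2, E=0, F=5)

step 1: fire γ:  (A=3, B=2, C=0, D=0, E=0, F=1) → (A=2, B=2, C=3, D=0, E=0, F=3)
step 2: fire γ:  (A=2, B=2, C=3, D=0, E=0, F=3) → (A=1, B=2, C=6, D=0, E=0, F=5)
step 3: fire β:  (A=1, B=2, C=6, D=0, E=0, F=5) → (A=1, B=2, C=6, D=2, E=0, F=5)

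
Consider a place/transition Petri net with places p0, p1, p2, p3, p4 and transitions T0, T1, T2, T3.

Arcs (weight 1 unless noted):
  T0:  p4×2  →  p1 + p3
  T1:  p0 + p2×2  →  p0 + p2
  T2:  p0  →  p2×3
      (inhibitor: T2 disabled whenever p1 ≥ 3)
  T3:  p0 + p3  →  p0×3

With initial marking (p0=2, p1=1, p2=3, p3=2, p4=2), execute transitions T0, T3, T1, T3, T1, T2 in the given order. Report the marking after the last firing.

(p0=5, p1=2, p2=4, p3=1, p4=0)

step 1: fire T0:  (p0=2, p1=1, p2=3, p3=2, p4=2) → (p0=2, p1=2, p2=3, p3=3, p4=0)
step 2: fire T3:  (p0=2, p1=2, p2=3, p3=3, p4=0) → (p0=4, p1=2, p2=3, p3=2, p4=0)
step 3: fire T1:  (p0=4, p1=2, p2=3, p3=2, p4=0) → (p0=4, p1=2, p2=2, p3=2, p4=0)
step 4: fire T3:  (p0=4, p1=2, p2=2, p3=2, p4=0) → (p0=6, p1=2, p2=2, p3=1, p4=0)
step 5: fire T1:  (p0=6, p1=2, p2=2, p3=1, p4=0) → (p0=6, p1=2, p2=1, p3=1, p4=0)
step 6: fire T2:  (p0=6, p1=2, p2=1, p3=1, p4=0) → (p0=5, p1=2, p2=4, p3=1, p4=0)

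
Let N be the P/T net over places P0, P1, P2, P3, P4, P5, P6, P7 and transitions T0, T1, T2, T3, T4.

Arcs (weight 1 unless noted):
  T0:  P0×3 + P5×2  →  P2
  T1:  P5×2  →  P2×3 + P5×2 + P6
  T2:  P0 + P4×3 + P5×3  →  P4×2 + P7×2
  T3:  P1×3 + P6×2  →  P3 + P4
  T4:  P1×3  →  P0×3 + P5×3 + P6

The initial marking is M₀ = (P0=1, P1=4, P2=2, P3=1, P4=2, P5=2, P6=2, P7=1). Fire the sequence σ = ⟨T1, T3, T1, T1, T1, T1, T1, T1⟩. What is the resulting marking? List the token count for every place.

step 1: fire T1:  (P0=1, P1=4, P2=2, P3=1, P4=2, P5=2, P6=2, P7=1) → (P0=1, P1=4, P2=5, P3=1, P4=2, P5=2, P6=3, P7=1)
step 2: fire T3:  (P0=1, P1=4, P2=5, P3=1, P4=2, P5=2, P6=3, P7=1) → (P0=1, P1=1, P2=5, P3=2, P4=3, P5=2, P6=1, P7=1)
step 3: fire T1:  (P0=1, P1=1, P2=5, P3=2, P4=3, P5=2, P6=1, P7=1) → (P0=1, P1=1, P2=8, P3=2, P4=3, P5=2, P6=2, P7=1)
step 4: fire T1:  (P0=1, P1=1, P2=8, P3=2, P4=3, P5=2, P6=2, P7=1) → (P0=1, P1=1, P2=11, P3=2, P4=3, P5=2, P6=3, P7=1)
step 5: fire T1:  (P0=1, P1=1, P2=11, P3=2, P4=3, P5=2, P6=3, P7=1) → (P0=1, P1=1, P2=14, P3=2, P4=3, P5=2, P6=4, P7=1)
step 6: fire T1:  (P0=1, P1=1, P2=14, P3=2, P4=3, P5=2, P6=4, P7=1) → (P0=1, P1=1, P2=17, P3=2, P4=3, P5=2, P6=5, P7=1)
step 7: fire T1:  (P0=1, P1=1, P2=17, P3=2, P4=3, P5=2, P6=5, P7=1) → (P0=1, P1=1, P2=20, P3=2, P4=3, P5=2, P6=6, P7=1)
step 8: fire T1:  (P0=1, P1=1, P2=20, P3=2, P4=3, P5=2, P6=6, P7=1) → (P0=1, P1=1, P2=23, P3=2, P4=3, P5=2, P6=7, P7=1)

(P0=1, P1=1, P2=23, P3=2, P4=3, P5=2, P6=7, P7=1)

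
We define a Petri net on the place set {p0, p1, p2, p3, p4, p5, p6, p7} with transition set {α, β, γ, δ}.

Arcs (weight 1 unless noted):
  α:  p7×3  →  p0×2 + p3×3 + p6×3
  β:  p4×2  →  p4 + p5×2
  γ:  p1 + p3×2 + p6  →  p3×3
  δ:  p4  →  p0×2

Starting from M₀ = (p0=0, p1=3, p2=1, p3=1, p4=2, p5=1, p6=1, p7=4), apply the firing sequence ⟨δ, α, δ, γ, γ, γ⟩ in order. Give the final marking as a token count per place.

step 1: fire δ:  (p0=0, p1=3, p2=1, p3=1, p4=2, p5=1, p6=1, p7=4) → (p0=2, p1=3, p2=1, p3=1, p4=1, p5=1, p6=1, p7=4)
step 2: fire α:  (p0=2, p1=3, p2=1, p3=1, p4=1, p5=1, p6=1, p7=4) → (p0=4, p1=3, p2=1, p3=4, p4=1, p5=1, p6=4, p7=1)
step 3: fire δ:  (p0=4, p1=3, p2=1, p3=4, p4=1, p5=1, p6=4, p7=1) → (p0=6, p1=3, p2=1, p3=4, p4=0, p5=1, p6=4, p7=1)
step 4: fire γ:  (p0=6, p1=3, p2=1, p3=4, p4=0, p5=1, p6=4, p7=1) → (p0=6, p1=2, p2=1, p3=5, p4=0, p5=1, p6=3, p7=1)
step 5: fire γ:  (p0=6, p1=2, p2=1, p3=5, p4=0, p5=1, p6=3, p7=1) → (p0=6, p1=1, p2=1, p3=6, p4=0, p5=1, p6=2, p7=1)
step 6: fire γ:  (p0=6, p1=1, p2=1, p3=6, p4=0, p5=1, p6=2, p7=1) → (p0=6, p1=0, p2=1, p3=7, p4=0, p5=1, p6=1, p7=1)

(p0=6, p1=0, p2=1, p3=7, p4=0, p5=1, p6=1, p7=1)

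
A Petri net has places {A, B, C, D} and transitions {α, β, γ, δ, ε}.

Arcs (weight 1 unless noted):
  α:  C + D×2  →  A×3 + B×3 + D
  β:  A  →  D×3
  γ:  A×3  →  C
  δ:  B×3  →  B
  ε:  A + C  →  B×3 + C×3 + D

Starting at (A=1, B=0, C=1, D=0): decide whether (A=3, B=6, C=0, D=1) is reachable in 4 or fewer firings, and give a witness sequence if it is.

YES — reachable via ⟨β, α, γ, α⟩ (4 firings)

step 1: fire β:  (A=1, B=0, C=1, D=0) → (A=0, B=0, C=1, D=3)
step 2: fire α:  (A=0, B=0, C=1, D=3) → (A=3, B=3, C=0, D=2)
step 3: fire γ:  (A=3, B=3, C=0, D=2) → (A=0, B=3, C=1, D=2)
step 4: fire α:  (A=0, B=3, C=1, D=2) → (A=3, B=6, C=0, D=1)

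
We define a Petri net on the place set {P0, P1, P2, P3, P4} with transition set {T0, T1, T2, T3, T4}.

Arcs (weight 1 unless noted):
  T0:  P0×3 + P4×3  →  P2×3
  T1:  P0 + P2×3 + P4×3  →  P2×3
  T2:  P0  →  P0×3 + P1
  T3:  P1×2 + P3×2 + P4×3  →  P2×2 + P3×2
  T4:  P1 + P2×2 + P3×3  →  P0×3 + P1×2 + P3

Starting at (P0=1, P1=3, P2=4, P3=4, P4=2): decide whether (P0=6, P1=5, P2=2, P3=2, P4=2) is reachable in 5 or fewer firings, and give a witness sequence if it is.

YES — reachable via ⟨T2, T4⟩ (2 firings)

step 1: fire T2:  (P0=1, P1=3, P2=4, P3=4, P4=2) → (P0=3, P1=4, P2=4, P3=4, P4=2)
step 2: fire T4:  (P0=3, P1=4, P2=4, P3=4, P4=2) → (P0=6, P1=5, P2=2, P3=2, P4=2)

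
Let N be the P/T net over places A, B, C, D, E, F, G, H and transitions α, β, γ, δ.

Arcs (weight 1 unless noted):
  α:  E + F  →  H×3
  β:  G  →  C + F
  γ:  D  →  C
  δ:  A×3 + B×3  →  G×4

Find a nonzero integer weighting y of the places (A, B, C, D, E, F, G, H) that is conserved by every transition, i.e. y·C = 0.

Incidence matrix C (rows=places, cols=transitions):
        α    β    γ    δ
    A   0    0    0   -3
    B   0    0    0   -3
    C   0    1    1    0
    D   0    0   -1    0
    E  -1    0    0    0
    F  -1    1    0    0
    G   0   -1    0    4
    H   3    0    0    0

Candidate y = [1, -1, 0, 0, 0, 0, 0, 0]; check y·C column-wise:
  col α: 1·0 + -1·0 + 0·-1 + 0·-1 + 0·3 = 0
  col β: 1·0 + -1·0 + 0·1 + 0·1 + 0·-1 = 0
  col γ: 1·0 + -1·0 + 0·1 + 0·-1 = 0
  col δ: 1·-3 + -1·-3 + 0·4 = 0

y = (A:1, B:-1, C:0, D:0, E:0, F:0, G:0, H:0)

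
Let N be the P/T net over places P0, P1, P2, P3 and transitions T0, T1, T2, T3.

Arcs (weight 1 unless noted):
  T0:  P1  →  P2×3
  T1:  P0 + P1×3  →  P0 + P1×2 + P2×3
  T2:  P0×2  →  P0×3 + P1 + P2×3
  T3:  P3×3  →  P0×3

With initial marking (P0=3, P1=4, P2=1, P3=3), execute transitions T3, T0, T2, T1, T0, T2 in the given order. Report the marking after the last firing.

(P0=8, P1=3, P2=16, P3=0)

step 1: fire T3:  (P0=3, P1=4, P2=1, P3=3) → (P0=6, P1=4, P2=1, P3=0)
step 2: fire T0:  (P0=6, P1=4, P2=1, P3=0) → (P0=6, P1=3, P2=4, P3=0)
step 3: fire T2:  (P0=6, P1=3, P2=4, P3=0) → (P0=7, P1=4, P2=7, P3=0)
step 4: fire T1:  (P0=7, P1=4, P2=7, P3=0) → (P0=7, P1=3, P2=10, P3=0)
step 5: fire T0:  (P0=7, P1=3, P2=10, P3=0) → (P0=7, P1=2, P2=13, P3=0)
step 6: fire T2:  (P0=7, P1=2, P2=13, P3=0) → (P0=8, P1=3, P2=16, P3=0)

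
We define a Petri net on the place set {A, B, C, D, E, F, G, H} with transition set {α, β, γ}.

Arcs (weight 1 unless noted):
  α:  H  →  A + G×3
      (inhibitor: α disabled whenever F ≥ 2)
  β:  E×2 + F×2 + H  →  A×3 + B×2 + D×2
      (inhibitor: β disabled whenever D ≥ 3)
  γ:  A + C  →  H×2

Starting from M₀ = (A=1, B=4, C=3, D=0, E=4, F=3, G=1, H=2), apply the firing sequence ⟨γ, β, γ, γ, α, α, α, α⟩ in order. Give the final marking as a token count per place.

step 1: fire γ:  (A=1, B=4, C=3, D=0, E=4, F=3, G=1, H=2) → (A=0, B=4, C=2, D=0, E=4, F=3, G=1, H=4)
step 2: fire β:  (A=0, B=4, C=2, D=0, E=4, F=3, G=1, H=4) → (A=3, B=6, C=2, D=2, E=2, F=1, G=1, H=3)
step 3: fire γ:  (A=3, B=6, C=2, D=2, E=2, F=1, G=1, H=3) → (A=2, B=6, C=1, D=2, E=2, F=1, G=1, H=5)
step 4: fire γ:  (A=2, B=6, C=1, D=2, E=2, F=1, G=1, H=5) → (A=1, B=6, C=0, D=2, E=2, F=1, G=1, H=7)
step 5: fire α:  (A=1, B=6, C=0, D=2, E=2, F=1, G=1, H=7) → (A=2, B=6, C=0, D=2, E=2, F=1, G=4, H=6)
step 6: fire α:  (A=2, B=6, C=0, D=2, E=2, F=1, G=4, H=6) → (A=3, B=6, C=0, D=2, E=2, F=1, G=7, H=5)
step 7: fire α:  (A=3, B=6, C=0, D=2, E=2, F=1, G=7, H=5) → (A=4, B=6, C=0, D=2, E=2, F=1, G=10, H=4)
step 8: fire α:  (A=4, B=6, C=0, D=2, E=2, F=1, G=10, H=4) → (A=5, B=6, C=0, D=2, E=2, F=1, G=13, H=3)

(A=5, B=6, C=0, D=2, E=2, F=1, G=13, H=3)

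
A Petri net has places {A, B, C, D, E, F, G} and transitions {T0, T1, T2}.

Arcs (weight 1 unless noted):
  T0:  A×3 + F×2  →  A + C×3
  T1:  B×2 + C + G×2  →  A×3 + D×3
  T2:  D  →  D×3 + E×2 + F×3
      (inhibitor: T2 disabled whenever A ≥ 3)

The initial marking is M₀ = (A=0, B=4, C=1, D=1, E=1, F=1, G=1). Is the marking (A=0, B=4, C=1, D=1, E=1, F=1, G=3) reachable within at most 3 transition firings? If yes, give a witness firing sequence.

depth 0: 1 marking
depth 1: 2 markings reached so far
depth 2: 3 markings reached so far
depth 3: 4 markings reached so far
target is not among the 4 markings reachable within 3 steps

NO — not reachable within 3 firings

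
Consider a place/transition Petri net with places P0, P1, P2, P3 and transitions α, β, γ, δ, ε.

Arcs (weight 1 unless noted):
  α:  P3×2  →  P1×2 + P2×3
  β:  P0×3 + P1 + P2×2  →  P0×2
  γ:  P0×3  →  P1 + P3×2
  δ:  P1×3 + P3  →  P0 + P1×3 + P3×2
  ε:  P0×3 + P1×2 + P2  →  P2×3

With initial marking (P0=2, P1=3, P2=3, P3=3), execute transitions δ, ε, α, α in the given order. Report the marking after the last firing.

(P0=0, P1=5, P2=11, P3=0)

step 1: fire δ:  (P0=2, P1=3, P2=3, P3=3) → (P0=3, P1=3, P2=3, P3=4)
step 2: fire ε:  (P0=3, P1=3, P2=3, P3=4) → (P0=0, P1=1, P2=5, P3=4)
step 3: fire α:  (P0=0, P1=1, P2=5, P3=4) → (P0=0, P1=3, P2=8, P3=2)
step 4: fire α:  (P0=0, P1=3, P2=8, P3=2) → (P0=0, P1=5, P2=11, P3=0)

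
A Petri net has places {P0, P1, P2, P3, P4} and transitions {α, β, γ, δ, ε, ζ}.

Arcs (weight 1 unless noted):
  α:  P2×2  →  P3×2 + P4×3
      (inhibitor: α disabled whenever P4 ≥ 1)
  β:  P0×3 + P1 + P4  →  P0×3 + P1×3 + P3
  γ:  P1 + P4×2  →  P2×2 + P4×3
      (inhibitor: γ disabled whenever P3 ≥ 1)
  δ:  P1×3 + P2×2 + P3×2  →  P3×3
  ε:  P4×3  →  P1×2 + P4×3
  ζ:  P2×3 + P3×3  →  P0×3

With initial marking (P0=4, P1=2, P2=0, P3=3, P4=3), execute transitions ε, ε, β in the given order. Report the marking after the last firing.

step 1: fire ε:  (P0=4, P1=2, P2=0, P3=3, P4=3) → (P0=4, P1=4, P2=0, P3=3, P4=3)
step 2: fire ε:  (P0=4, P1=4, P2=0, P3=3, P4=3) → (P0=4, P1=6, P2=0, P3=3, P4=3)
step 3: fire β:  (P0=4, P1=6, P2=0, P3=3, P4=3) → (P0=4, P1=8, P2=0, P3=4, P4=2)

(P0=4, P1=8, P2=0, P3=4, P4=2)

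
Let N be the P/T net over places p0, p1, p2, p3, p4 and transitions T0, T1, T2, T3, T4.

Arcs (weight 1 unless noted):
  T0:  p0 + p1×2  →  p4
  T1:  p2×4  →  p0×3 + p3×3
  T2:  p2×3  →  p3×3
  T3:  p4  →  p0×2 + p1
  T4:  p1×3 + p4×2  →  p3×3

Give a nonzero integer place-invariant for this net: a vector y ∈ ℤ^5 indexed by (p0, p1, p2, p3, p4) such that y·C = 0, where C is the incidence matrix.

Incidence matrix C (rows=places, cols=transitions):
       T0   T1   T2   T3   T4
   p0  -1    3    0    2    0
   p1  -2    0    0    1   -3
   p2   0   -4   -3    0    0
   p3   0    3    3    0    3
   p4   1    0    0   -1   -2

Candidate y = [1, 1, 3, 3, 3]; check y·C column-wise:
  col T0: 1·-1 + 1·-2 + 3·0 + 3·0 + 3·1 = 0
  col T1: 1·3 + 1·0 + 3·-4 + 3·3 + 3·0 = 0
  col T2: 1·0 + 1·0 + 3·-3 + 3·3 + 3·0 = 0
  col T3: 1·2 + 1·1 + 3·0 + 3·0 + 3·-1 = 0
  col T4: 1·0 + 1·-3 + 3·0 + 3·3 + 3·-2 = 0

y = (p0:1, p1:1, p2:3, p3:3, p4:3)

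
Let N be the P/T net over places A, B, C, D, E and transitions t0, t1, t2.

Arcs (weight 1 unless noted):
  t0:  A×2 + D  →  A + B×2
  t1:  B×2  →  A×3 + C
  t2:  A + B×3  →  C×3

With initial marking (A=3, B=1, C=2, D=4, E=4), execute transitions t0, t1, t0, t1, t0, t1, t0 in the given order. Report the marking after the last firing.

(A=8, B=3, C=5, D=0, E=4)

step 1: fire t0:  (A=3, B=1, C=2, D=4, E=4) → (A=2, B=3, C=2, D=3, E=4)
step 2: fire t1:  (A=2, B=3, C=2, D=3, E=4) → (A=5, B=1, C=3, D=3, E=4)
step 3: fire t0:  (A=5, B=1, C=3, D=3, E=4) → (A=4, B=3, C=3, D=2, E=4)
step 4: fire t1:  (A=4, B=3, C=3, D=2, E=4) → (A=7, B=1, C=4, D=2, E=4)
step 5: fire t0:  (A=7, B=1, C=4, D=2, E=4) → (A=6, B=3, C=4, D=1, E=4)
step 6: fire t1:  (A=6, B=3, C=4, D=1, E=4) → (A=9, B=1, C=5, D=1, E=4)
step 7: fire t0:  (A=9, B=1, C=5, D=1, E=4) → (A=8, B=3, C=5, D=0, E=4)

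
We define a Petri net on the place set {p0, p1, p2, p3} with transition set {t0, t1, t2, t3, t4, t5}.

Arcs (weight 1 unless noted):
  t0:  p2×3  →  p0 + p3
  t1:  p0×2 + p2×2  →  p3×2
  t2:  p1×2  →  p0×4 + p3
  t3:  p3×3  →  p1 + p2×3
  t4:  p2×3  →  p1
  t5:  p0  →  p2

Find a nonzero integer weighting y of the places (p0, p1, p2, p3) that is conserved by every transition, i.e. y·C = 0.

Incidence matrix C (rows=places, cols=transitions):
       t0   t1   t2   t3   t4   t5
   p0   1   -2    4    0    0   -1
   p1   0    0   -2    1    1    0
   p2  -3   -2    0    3   -3    1
   p3   1    2    1   -3    0    0

Candidate y = [1, 3, 1, 2]; check y·C column-wise:
  col t0: 1·1 + 3·0 + 1·-3 + 2·1 = 0
  col t1: 1·-2 + 3·0 + 1·-2 + 2·2 = 0
  col t2: 1·4 + 3·-2 + 1·0 + 2·1 = 0
  col t3: 1·0 + 3·1 + 1·3 + 2·-3 = 0
  col t4: 1·0 + 3·1 + 1·-3 + 2·0 = 0
  col t5: 1·-1 + 3·0 + 1·1 + 2·0 = 0

y = (p0:1, p1:3, p2:1, p3:2)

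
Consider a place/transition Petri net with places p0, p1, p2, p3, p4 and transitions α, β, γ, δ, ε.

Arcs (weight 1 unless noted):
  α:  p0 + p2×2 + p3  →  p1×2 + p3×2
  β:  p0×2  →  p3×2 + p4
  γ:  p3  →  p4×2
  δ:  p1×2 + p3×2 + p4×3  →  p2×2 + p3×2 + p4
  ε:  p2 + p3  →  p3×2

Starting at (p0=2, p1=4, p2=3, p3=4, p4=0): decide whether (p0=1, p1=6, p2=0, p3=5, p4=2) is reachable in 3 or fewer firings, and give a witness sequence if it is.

YES — reachable via ⟨α, γ, ε⟩ (3 firings)

step 1: fire α:  (p0=2, p1=4, p2=3, p3=4, p4=0) → (p0=1, p1=6, p2=1, p3=5, p4=0)
step 2: fire γ:  (p0=1, p1=6, p2=1, p3=5, p4=0) → (p0=1, p1=6, p2=1, p3=4, p4=2)
step 3: fire ε:  (p0=1, p1=6, p2=1, p3=4, p4=2) → (p0=1, p1=6, p2=0, p3=5, p4=2)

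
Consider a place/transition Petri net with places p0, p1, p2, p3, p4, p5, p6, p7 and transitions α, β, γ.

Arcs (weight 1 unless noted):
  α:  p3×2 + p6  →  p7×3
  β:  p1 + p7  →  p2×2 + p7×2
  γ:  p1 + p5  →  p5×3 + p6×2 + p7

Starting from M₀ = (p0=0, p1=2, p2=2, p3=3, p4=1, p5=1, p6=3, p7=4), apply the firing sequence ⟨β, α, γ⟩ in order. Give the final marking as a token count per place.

(p0=0, p1=0, p2=4, p3=1, p4=1, p5=3, p6=4, p7=9)

step 1: fire β:  (p0=0, p1=2, p2=2, p3=3, p4=1, p5=1, p6=3, p7=4) → (p0=0, p1=1, p2=4, p3=3, p4=1, p5=1, p6=3, p7=5)
step 2: fire α:  (p0=0, p1=1, p2=4, p3=3, p4=1, p5=1, p6=3, p7=5) → (p0=0, p1=1, p2=4, p3=1, p4=1, p5=1, p6=2, p7=8)
step 3: fire γ:  (p0=0, p1=1, p2=4, p3=1, p4=1, p5=1, p6=2, p7=8) → (p0=0, p1=0, p2=4, p3=1, p4=1, p5=3, p6=4, p7=9)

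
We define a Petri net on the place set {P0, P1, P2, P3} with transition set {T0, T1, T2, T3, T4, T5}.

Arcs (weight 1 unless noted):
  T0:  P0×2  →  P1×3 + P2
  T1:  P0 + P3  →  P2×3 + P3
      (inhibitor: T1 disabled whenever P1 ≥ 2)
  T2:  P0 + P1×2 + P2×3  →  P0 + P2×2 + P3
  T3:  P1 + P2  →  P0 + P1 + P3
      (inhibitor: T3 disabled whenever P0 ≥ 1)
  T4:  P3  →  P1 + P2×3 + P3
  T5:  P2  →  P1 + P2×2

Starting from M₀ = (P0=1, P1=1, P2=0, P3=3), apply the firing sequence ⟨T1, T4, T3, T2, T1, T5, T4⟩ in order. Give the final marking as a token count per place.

(P0=0, P1=2, P2=11, P3=5)

step 1: fire T1:  (P0=1, P1=1, P2=0, P3=3) → (P0=0, P1=1, P2=3, P3=3)
step 2: fire T4:  (P0=0, P1=1, P2=3, P3=3) → (P0=0, P1=2, P2=6, P3=3)
step 3: fire T3:  (P0=0, P1=2, P2=6, P3=3) → (P0=1, P1=2, P2=5, P3=4)
step 4: fire T2:  (P0=1, P1=2, P2=5, P3=4) → (P0=1, P1=0, P2=4, P3=5)
step 5: fire T1:  (P0=1, P1=0, P2=4, P3=5) → (P0=0, P1=0, P2=7, P3=5)
step 6: fire T5:  (P0=0, P1=0, P2=7, P3=5) → (P0=0, P1=1, P2=8, P3=5)
step 7: fire T4:  (P0=0, P1=1, P2=8, P3=5) → (P0=0, P1=2, P2=11, P3=5)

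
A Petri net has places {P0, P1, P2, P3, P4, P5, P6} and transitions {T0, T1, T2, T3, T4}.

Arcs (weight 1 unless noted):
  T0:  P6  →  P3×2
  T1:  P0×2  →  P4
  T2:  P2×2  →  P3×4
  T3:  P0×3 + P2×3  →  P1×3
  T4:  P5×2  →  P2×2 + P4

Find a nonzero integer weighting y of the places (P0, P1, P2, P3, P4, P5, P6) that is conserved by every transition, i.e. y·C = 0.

y = (P0:1, P1:1, P2:0, P3:0, P4:2, P5:1, P6:0)

Incidence matrix C (rows=places, cols=transitions):
       T0   T1   T2   T3   T4
   P0   0   -2    0   -3    0
   P1   0    0    0    3    0
   P2   0    0   -2   -3    2
   P3   2    0    4    0    0
   P4   0    1    0    0    1
   P5   0    0    0    0   -2
   P6  -1    0    0    0    0

Candidate y = [1, 1, 0, 0, 2, 1, 0]; check y·C column-wise:
  col T0: 1·0 + 1·0 + 0·2 + 2·0 + 1·0 + 0·-1 = 0
  col T1: 1·-2 + 1·0 + 2·1 + 1·0 = 0
  col T2: 1·0 + 1·0 + 0·-2 + 0·4 + 2·0 + 1·0 = 0
  col T3: 1·-3 + 1·3 + 0·-3 + 2·0 + 1·0 = 0
  col T4: 1·0 + 1·0 + 0·2 + 2·1 + 1·-2 = 0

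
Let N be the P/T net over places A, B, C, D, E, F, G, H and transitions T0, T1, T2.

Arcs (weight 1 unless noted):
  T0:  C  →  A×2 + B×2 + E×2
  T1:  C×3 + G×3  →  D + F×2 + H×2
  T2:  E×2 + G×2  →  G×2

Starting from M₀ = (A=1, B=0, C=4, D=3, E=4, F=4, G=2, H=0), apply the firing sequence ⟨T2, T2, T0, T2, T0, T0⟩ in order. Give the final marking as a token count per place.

step 1: fire T2:  (A=1, B=0, C=4, D=3, E=4, F=4, G=2, H=0) → (A=1, B=0, C=4, D=3, E=2, F=4, G=2, H=0)
step 2: fire T2:  (A=1, B=0, C=4, D=3, E=2, F=4, G=2, H=0) → (A=1, B=0, C=4, D=3, E=0, F=4, G=2, H=0)
step 3: fire T0:  (A=1, B=0, C=4, D=3, E=0, F=4, G=2, H=0) → (A=3, B=2, C=3, D=3, E=2, F=4, G=2, H=0)
step 4: fire T2:  (A=3, B=2, C=3, D=3, E=2, F=4, G=2, H=0) → (A=3, B=2, C=3, D=3, E=0, F=4, G=2, H=0)
step 5: fire T0:  (A=3, B=2, C=3, D=3, E=0, F=4, G=2, H=0) → (A=5, B=4, C=2, D=3, E=2, F=4, G=2, H=0)
step 6: fire T0:  (A=5, B=4, C=2, D=3, E=2, F=4, G=2, H=0) → (A=7, B=6, C=1, D=3, E=4, F=4, G=2, H=0)

(A=7, B=6, C=1, D=3, E=4, F=4, G=2, H=0)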